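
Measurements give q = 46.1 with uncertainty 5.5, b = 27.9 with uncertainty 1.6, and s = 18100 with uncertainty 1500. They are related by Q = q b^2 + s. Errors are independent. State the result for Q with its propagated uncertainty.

Let p = q·b^2 = 35900. δp/p = √((1·δq/q)² + (2·δb/b)²) = √(0.0142 + 0.0132) = 0.165, so δp = 5940.
Q = p + s: δQ = √(δp² + δs²) = √(3.53e+07 + 2.25e+06) = 6130
Q = 54000.

54000 ± 6130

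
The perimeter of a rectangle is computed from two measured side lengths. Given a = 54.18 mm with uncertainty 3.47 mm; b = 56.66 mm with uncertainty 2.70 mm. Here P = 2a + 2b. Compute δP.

Each term contributes (cᵢ δxᵢ)² to (δP)²:
  (2·δa)² = 48.2;  (2·δb)² = 29.2
δP = √(77.3) = 8.79 mm

8.79 mm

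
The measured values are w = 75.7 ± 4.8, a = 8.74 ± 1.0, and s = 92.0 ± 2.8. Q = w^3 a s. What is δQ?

For a monomial Q ∝ w^3, a, s, fractional errors add in quadrature:
  (3·δw/w)² = (3×0.0634)² = 0.0362;  (1·δa/a)² = (1×0.114)² = 0.0131;  (1·δs/s)² = (1×0.0304)² = 0.000926
δQ/Q = √(0.0502) = 0.224
Q = 3.49e+08, so δQ = 0.224 × 3.49e+08 = 7.82e+07.

7.82e+07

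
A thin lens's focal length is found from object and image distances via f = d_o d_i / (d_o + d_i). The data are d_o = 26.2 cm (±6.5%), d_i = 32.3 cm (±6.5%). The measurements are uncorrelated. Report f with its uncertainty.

14.5 ± 0.668 cm

∂f/∂d_o = (d_i/(d_o+d_i))² = 0.305;  ∂f/∂d_i = (d_o/(d_o+d_i))² = 0.201
δf = √((∂f/∂d_o · δd_o)² + (∂f/∂d_i · δd_i)²) = √(0.270 + 0.177) = 0.668 cm
f = 14.5 cm.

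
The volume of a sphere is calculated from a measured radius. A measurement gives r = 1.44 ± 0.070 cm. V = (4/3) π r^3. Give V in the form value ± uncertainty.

12.5 ± 1.82 cm^3

Relative error in a monomial: (δV/V)² = Σ (nᵢ · δxᵢ/xᵢ)².
  (3·δr/r)² = (3×0.0486)² = 0.0213
δV/V = √(0.0213) = 0.146
V = 12.5 cm^3, so δV = 0.146 × 12.5 = 1.82 cm^3.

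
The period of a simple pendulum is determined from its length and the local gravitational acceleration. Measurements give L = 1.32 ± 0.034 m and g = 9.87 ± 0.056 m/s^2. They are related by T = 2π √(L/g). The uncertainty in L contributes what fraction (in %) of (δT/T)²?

(δT/T)² = (½·δL/L)² + (−½·δg/g)²
  L term: (0.5×0.0258)² = 0.000166
  g term: (-0.5×0.00567)² = 8.05e-06
Total = 0.000174. Share from L = 0.000166/0.000174 = 0.954.

95.4%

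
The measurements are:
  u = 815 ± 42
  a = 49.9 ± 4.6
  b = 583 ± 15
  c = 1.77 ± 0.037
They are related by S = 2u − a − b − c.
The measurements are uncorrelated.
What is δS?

85.5

S is a linear combination, so absolute uncertainties add in quadrature:
  (2·δu)² = 7060;  (δa)² = 21.2;  (δb)² = 225;  (δc)² = 0.00137
δS = √(7300) = 85.5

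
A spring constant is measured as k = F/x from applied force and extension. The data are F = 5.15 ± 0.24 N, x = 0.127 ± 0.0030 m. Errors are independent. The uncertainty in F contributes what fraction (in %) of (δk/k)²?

(δk/k)² = (1·δF/F)² + (-1·δx/x)²
  F term: (1×0.0466)² = 0.00217
  x term: (-1×0.0236)² = 0.000558
Total = 0.00273. Share from F = 0.00217/0.00273 = 0.796.

79.6%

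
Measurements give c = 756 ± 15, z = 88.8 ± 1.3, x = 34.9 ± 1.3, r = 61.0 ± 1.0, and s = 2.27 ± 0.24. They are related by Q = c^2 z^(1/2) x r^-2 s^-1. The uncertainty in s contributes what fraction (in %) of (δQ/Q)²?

73.2%

(δQ/Q)² = (2·δc/c)² + (½·δz/z)² + (1·δx/x)² + (-2·δr/r)² + (-1·δs/s)²
  c term: (2×0.0198)² = 0.00157
  z term: (0.5×0.0146)² = 5.36e-05
  x term: (1×0.0372)² = 0.00139
  r term: (-2×0.0164)² = 0.00107
  s term: (-1×0.106)² = 0.0112
Total = 0.0153. Share from s = 0.0112/0.0153 = 0.732.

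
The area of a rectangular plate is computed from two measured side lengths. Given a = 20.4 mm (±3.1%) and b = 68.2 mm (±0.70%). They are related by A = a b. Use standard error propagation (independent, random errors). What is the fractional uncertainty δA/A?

Each factor contributes (exponent × relative error)² to (δA/A)²:
  (1·δa/a)² = (1×0.0310)² = 0.000961;  (1·δb/b)² = (1×0.00700)² = 4.9e-05
δA/A = √(0.00101) = 0.0318

0.0318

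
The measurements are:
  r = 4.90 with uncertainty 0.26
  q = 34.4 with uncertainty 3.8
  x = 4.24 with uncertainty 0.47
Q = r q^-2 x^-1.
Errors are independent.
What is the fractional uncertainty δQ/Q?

0.253

Each factor contributes (exponent × relative error)² to (δQ/Q)²:
  (1·δr/r)² = (1×0.0531)² = 0.00282;  (-2·δq/q)² = (-2×0.110)² = 0.0488;  (-1·δx/x)² = (-1×0.111)² = 0.0123
δQ/Q = √(0.0639) = 0.253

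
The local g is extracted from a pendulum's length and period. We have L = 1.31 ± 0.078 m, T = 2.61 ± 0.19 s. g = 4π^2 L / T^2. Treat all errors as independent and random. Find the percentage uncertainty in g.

15.7%

Each factor contributes (exponent × relative error)² to (δg/g)²:
  (1·δL/L)² = (1×0.0595)² = 0.00355;  (-2·δT/T)² = (-2×0.0728)² = 0.0212
δg/g = √(0.0247) = 0.157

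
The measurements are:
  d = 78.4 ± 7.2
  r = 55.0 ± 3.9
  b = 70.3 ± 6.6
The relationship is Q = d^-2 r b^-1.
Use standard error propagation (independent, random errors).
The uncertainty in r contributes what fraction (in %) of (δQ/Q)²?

10.6%

(δQ/Q)² = (-2·δd/d)² + (1·δr/r)² + (-1·δb/b)²
  d term: (-2×0.0918)² = 0.0337
  r term: (1×0.0709)² = 0.00503
  b term: (-1×0.0939)² = 0.00881
Total = 0.0476. Share from r = 0.00503/0.0476 = 0.106.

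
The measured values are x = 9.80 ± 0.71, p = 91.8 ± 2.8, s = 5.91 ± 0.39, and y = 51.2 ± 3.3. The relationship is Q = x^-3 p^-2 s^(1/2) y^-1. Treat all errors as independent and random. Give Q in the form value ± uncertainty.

(5.99 ± 1.42) × 10^-9

Relative error in a monomial: (δQ/Q)² = Σ (nᵢ · δxᵢ/xᵢ)².
  (-3·δx/x)² = (-3×0.0724)² = 0.0472;  (-2·δp/p)² = (-2×0.0305)² = 0.00372;  (½·δs/s)² = (0.5×0.0660)² = 0.00109;  (-1·δy/y)² = (-1×0.0645)² = 0.00415
δQ/Q = √(0.0562) = 0.237
Q = 5.99e-09, so δQ = 0.237 × 5.99e-09 = 1.42e-09.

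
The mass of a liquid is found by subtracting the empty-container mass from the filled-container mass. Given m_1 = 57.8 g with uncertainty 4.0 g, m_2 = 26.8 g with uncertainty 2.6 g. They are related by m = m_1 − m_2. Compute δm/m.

0.154

Sums and differences: (δm)² = Σ (cᵢ δxᵢ)².
  (δm_1)² = 16.0;  (δm_2)² = 6.76
δm = √(22.8) = 4.77 g
m = 31.0 g, so δm/m = 4.77/31.0 = 0.154.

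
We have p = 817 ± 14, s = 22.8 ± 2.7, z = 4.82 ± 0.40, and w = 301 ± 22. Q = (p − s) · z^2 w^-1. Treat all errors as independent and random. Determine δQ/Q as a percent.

Let u = p − s = 794. δu = √(δp² + δs²) = √(196 + 7.29) = 14.3, so δu/u = 0.0180.
Q is then a monomial in u, z, w:
δQ/Q = √((δu/u)² + (2·δz/z)² + (-1·δw/w)²) = √(0.000322 + 0.0275 + 0.00534) = 0.182

18.2%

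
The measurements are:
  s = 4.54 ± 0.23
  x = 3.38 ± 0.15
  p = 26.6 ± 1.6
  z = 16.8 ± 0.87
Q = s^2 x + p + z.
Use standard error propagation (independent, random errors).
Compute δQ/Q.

Let w = s^2·x = 69.7. δw/w = √((2·δs/s)² + (1·δx/x)²) = √(0.0103 + 0.00197) = 0.111, so δw = 7.71.
Q = w + p + z: δQ = √(δw² + δp² + δz²) = √(59.4 + 2.56 + 0.757) = 7.92
Q = 113, so δQ/Q = 7.92/113 = 0.0700.

0.0700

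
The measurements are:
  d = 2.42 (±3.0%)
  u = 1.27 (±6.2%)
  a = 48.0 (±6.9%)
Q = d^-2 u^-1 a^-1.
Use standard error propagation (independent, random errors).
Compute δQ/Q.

0.110

Products/powers → add relative errors in quadrature, weighted by exponent:
  (-2·δd/d)² = (-2×0.0300)² = 0.00360;  (-1·δu/u)² = (-1×0.0620)² = 0.00384;  (-1·δa/a)² = (-1×0.0690)² = 0.00476
δQ/Q = √(0.0122) = 0.110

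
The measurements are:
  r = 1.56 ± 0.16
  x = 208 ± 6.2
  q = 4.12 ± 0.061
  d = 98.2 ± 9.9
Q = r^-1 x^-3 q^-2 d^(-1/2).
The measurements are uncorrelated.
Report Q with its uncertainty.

(4.23 ± 0.627) × 10^-10

For a monomial Q ∝ r^-1, x^-3, q^-2, d^(-1/2), fractional errors add in quadrature:
  (-1·δr/r)² = (-1×0.103)² = 0.0105;  (-3·δx/x)² = (-3×0.0298)² = 0.00800;  (-2·δq/q)² = (-2×0.0148)² = 0.000877;  (−½·δd/d)² = (-0.5×0.101)² = 0.00254
δQ/Q = √(0.0219) = 0.148
Q = 4.23e-10, so δQ = 0.148 × 4.23e-10 = 6.27e-11.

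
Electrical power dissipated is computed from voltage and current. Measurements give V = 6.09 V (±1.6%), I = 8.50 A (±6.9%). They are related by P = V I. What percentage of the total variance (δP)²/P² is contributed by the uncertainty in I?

94.9%

(δP/P)² = (1·δV/V)² + (1·δI/I)²
  V term: (1×0.0160)² = 0.000256
  I term: (1×0.0690)² = 0.00476
Total = 0.00502. Share from I = 0.00476/0.00502 = 0.949.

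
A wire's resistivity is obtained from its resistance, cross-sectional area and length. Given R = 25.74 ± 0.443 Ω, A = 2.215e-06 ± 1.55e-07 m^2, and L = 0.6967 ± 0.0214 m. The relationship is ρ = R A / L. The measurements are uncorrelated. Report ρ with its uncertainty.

Each factor contributes (exponent × relative error)² to (δρ/ρ)²:
  (1·δR/R)² = (1×0.0172)² = 0.000296;  (1·δA/A)² = (1×0.0700)² = 0.00490;  (-1·δL/L)² = (-1×0.0307)² = 0.000943
δρ/ρ = √(0.00614) = 0.0783
ρ = 8.183e-05 Ω·m, so δρ = 0.0783 × 8.183e-05 = 6.41e-06 Ω·m.

(8.183 ± 0.641) × 10^-5 Ω·m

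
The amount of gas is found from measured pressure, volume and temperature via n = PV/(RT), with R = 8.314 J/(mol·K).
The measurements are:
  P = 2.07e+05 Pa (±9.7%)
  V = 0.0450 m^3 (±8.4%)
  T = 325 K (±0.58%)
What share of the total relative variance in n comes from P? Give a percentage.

(δn/n)² = (1·δP/P)² + (1·δV/V)² + (-1·δT/T)²
  P term: (1×0.0970)² = 0.00941
  V term: (1×0.0840)² = 0.00706
  T term: (-1×0.00580)² = 3.36e-05
Total = 0.0165. Share from P = 0.00941/0.0165 = 0.570.

57.0%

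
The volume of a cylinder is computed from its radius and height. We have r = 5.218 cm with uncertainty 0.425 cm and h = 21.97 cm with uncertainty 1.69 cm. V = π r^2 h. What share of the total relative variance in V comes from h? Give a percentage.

18.2%

(δV/V)² = (2·δr/r)² + (1·δh/h)²
  r term: (2×0.0814)² = 0.0265
  h term: (1×0.0769)² = 0.00592
Total = 0.0325. Share from h = 0.00592/0.0325 = 0.182.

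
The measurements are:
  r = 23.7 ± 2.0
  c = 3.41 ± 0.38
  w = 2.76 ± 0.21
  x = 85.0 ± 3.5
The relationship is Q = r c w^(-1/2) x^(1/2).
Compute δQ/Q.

Q is a product of powers, so relative uncertainties combine in quadrature:
  (1·δr/r)² = (1×0.0844)² = 0.00712;  (1·δc/c)² = (1×0.111)² = 0.0124;  (−½·δw/w)² = (-0.5×0.0761)² = 0.00145;  (½·δx/x)² = (0.5×0.0412)² = 0.000424
δQ/Q = √(0.0214) = 0.146

0.146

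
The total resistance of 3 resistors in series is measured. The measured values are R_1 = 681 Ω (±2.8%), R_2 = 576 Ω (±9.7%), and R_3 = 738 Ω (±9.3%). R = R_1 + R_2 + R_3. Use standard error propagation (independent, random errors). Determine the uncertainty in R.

90.5 Ω

Each term contributes (cᵢ δxᵢ)² to (δR)²:
  (δR_1)² = 364;  (δR_2)² = 3120;  (δR_3)² = 4710
δR = √(8200) = 90.5 Ω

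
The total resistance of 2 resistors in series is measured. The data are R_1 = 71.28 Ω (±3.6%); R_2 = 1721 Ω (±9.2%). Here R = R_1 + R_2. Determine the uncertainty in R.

158 Ω

R is a linear combination, so absolute uncertainties add in quadrature:
  (δR_1)² = 6.58;  (δR_2)² = 25100
δR = √(25100) = 158 Ω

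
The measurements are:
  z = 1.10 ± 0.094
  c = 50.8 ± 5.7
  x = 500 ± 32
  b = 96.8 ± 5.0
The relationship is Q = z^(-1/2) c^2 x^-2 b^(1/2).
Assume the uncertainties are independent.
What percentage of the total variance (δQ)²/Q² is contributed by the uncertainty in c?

(δQ/Q)² = (−½·δz/z)² + (2·δc/c)² + (-2·δx/x)² + (½·δb/b)²
  z term: (-0.5×0.0855)² = 0.00183
  c term: (2×0.112)² = 0.0504
  x term: (-2×0.0640)² = 0.0164
  b term: (0.5×0.0517)² = 0.000667
Total = 0.0692. Share from c = 0.0504/0.0692 = 0.727.

72.7%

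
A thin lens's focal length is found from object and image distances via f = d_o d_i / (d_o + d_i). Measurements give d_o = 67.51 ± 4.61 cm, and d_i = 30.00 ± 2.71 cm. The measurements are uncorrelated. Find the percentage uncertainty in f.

6.60%

∂f/∂d_o = (d_i/(d_o+d_i))² = 0.0947;  ∂f/∂d_i = (d_o/(d_o+d_i))² = 0.479
δf = √((∂f/∂d_o · δd_o)² + (∂f/∂d_i · δd_i)²) = √(0.190 + 1.69) = 1.37 cm
f = 20.77 cm, so δf/f = 1.37/20.77 = 0.0660.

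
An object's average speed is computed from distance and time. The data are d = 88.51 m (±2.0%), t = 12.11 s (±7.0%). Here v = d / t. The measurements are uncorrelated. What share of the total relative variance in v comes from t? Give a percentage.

92.5%

(δv/v)² = (1·δd/d)² + (-1·δt/t)²
  d term: (1×0.0200)² = 0.000400
  t term: (-1×0.0700)² = 0.00490
Total = 0.00530. Share from t = 0.00490/0.00530 = 0.925.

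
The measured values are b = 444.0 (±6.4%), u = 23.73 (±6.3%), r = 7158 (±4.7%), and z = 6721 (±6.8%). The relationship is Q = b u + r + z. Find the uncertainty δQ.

1100

Let p = b·u = 10540. δp/p = √((1·δb/b)² + (1·δu/u)²) = √(0.00410 + 0.00397) = 0.0898, so δp = 946.
Q = p + r + z: δQ = √(δp² + δr² + δz²) = √(8.95e+05 + 1.13e+05 + 2.09e+05) = 1100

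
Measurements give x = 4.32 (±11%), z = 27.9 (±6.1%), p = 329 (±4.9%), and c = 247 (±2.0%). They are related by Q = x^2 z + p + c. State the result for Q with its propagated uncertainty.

Let w = x^2·z = 521. δw/w = √((2·δx/x)² + (1·δz/z)²) = √(0.0484 + 0.00372) = 0.228, so δw = 119.
Q = w + p + c: δQ = √(δw² + δp² + δc²) = √(14100 + 260 + 24.4) = 120
Q = 1100.

1100 ± 120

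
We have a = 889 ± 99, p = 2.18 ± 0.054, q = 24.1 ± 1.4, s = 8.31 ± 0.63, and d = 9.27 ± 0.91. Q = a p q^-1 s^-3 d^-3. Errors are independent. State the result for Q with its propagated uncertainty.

(1.76 ± 0.692) × 10^-4

Relative error in a monomial: (δQ/Q)² = Σ (nᵢ · δxᵢ/xᵢ)².
  (1·δa/a)² = (1×0.111)² = 0.0124;  (1·δp/p)² = (1×0.0248)² = 0.000614;  (-1·δq/q)² = (-1×0.0581)² = 0.00337;  (-3·δs/s)² = (-3×0.0758)² = 0.0517;  (-3·δd/d)² = (-3×0.0982)² = 0.0867
δQ/Q = √(0.155) = 0.394
Q = 0.000176, so δQ = 0.394 × 0.000176 = 6.92e-05.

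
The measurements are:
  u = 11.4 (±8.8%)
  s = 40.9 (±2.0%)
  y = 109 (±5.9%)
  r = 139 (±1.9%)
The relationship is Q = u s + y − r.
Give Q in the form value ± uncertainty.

436 ± 42.6

Let p = u·s = 466. δp/p = √((1·δu/u)² + (1·δs/s)²) = √(0.00774 + 0.000400) = 0.0902, so δp = 42.1.
Q = p + y − r: δQ = √(δp² + δy² + δr²) = √(1770 + 41.4 + 6.97) = 42.6
Q = 436.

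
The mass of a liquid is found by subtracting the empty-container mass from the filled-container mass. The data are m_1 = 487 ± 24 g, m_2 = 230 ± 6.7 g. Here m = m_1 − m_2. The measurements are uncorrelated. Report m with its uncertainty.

For a sum/difference, combine absolute errors in quadrature:
  (δm_1)² = 576;  (δm_2)² = 44.9
δm = √(621) = 24.9 g
m = 257 g.

257 ± 24.9 g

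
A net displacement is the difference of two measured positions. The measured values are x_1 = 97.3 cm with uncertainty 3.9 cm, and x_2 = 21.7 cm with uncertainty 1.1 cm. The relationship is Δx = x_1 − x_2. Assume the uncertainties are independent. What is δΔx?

4.05 cm

For a sum/difference, combine absolute errors in quadrature:
  (δx_1)² = 15.2;  (δx_2)² = 1.21
δΔx = √(16.4) = 4.05 cm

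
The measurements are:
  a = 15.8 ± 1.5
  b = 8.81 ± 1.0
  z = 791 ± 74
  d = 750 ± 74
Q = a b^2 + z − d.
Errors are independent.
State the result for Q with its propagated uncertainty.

Let p = a·b^2 = 1230. δp/p = √((1·δa/a)² + (2·δb/b)²) = √(0.00901 + 0.0515) = 0.246, so δp = 302.
Q = p + z − d: δQ = √(δp² + δz² + δd²) = √(91100 + 5480 + 5480) = 319
Q = 1270.

1270 ± 319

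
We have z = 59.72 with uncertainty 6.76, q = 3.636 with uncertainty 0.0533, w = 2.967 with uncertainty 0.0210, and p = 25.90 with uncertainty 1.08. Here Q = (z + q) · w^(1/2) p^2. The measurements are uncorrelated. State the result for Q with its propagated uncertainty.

Let u = z + q = 63.36. δu = √(δz² + δq²) = √(45.7 + 0.00284) = 6.76, so δu/u = 0.107.
Q is then a monomial in u, w, p:
δQ/Q = √((δu/u)² + (½·δw/w)² + (2·δp/p)²) = √(0.0114 + 1.25e-05 + 0.00696) = 0.135
Q = 73210, so δQ = 0.135 × 73210 = 9920.

73210 ± 9920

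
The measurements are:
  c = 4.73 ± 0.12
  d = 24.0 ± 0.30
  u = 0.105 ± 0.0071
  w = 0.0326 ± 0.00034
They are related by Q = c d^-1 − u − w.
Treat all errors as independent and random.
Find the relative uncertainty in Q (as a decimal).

0.152

Let p = c·d^-1 = 0.197. δp/p = √((1·δc/c)² + (-1·δd/d)²) = √(0.000644 + 0.000156) = 0.0283, so δp = 0.00557.
Q = p − u − w: δQ = √(δp² + δu² + δw²) = √(3.11e-05 + 5.04e-05 + 1.16e-07) = 0.00903
Q = 0.0595, so δQ/Q = 0.00903/0.0595 = 0.152.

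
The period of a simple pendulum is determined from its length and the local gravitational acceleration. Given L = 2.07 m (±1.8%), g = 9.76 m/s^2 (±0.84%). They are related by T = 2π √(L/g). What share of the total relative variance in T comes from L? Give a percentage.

(δT/T)² = (½·δL/L)² + (−½·δg/g)²
  L term: (0.5×0.0180)² = 8.1e-05
  g term: (-0.5×0.00840)² = 1.76e-05
Total = 9.86e-05. Share from L = 8.1e-05/9.86e-05 = 0.821.

82.1%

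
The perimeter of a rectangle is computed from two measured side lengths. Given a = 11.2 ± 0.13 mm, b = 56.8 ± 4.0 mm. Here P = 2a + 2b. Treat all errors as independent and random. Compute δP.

8.00 mm

Each term contributes (cᵢ δxᵢ)² to (δP)²:
  (2·δa)² = 0.0676;  (2·δb)² = 64.0
δP = √(64.1) = 8.00 mm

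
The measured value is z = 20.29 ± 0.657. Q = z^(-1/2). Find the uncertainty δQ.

Q ∝ z^(-1/2), so δQ/Q = |−½| · δz/z = 0.5 × 0.0324 = 0.0162.
Q = 0.2220, so δQ = 0.0162 × 0.2220 = 0.00359.

0.00359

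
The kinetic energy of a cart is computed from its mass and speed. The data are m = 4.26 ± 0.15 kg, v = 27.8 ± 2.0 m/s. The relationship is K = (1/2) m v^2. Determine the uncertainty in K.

Since K is a product/quotient, work with relative uncertainties:
  (1·δm/m)² = (1×0.0352)² = 0.00124;  (2·δv/v)² = (2×0.0719)² = 0.0207
δK/K = √(0.0219) = 0.148
K = 1650 J, so δK = 0.148 × 1650 = 244 J.

244 J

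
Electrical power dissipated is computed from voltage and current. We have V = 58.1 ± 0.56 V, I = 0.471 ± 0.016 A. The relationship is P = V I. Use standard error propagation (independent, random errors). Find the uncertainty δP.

Each factor contributes (exponent × relative error)² to (δP/P)²:
  (1·δV/V)² = (1×0.00964)² = 9.29e-05;  (1·δI/I)² = (1×0.0340)² = 0.00115
δP/P = √(0.00125) = 0.0353
P = 27.4 W, so δP = 0.0353 × 27.4 = 0.966 W.

0.966 W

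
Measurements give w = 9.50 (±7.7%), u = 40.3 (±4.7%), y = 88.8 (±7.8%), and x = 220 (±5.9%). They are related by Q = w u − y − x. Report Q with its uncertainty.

74.0 ± 37.5

Let p = w·u = 383. δp/p = √((1·δw/w)² + (1·δu/u)²) = √(0.00593 + 0.00221) = 0.0902, so δp = 34.5.
Q = p − y − x: δQ = √(δp² + δy² + δx²) = √(1190 + 48.0 + 168) = 37.5
Q = 74.0.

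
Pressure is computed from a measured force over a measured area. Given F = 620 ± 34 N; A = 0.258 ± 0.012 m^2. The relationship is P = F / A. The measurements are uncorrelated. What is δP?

173 Pa

Each factor contributes (exponent × relative error)² to (δP/P)²:
  (1·δF/F)² = (1×0.0548)² = 0.00301;  (-1·δA/A)² = (-1×0.0465)² = 0.00216
δP/P = √(0.00517) = 0.0719
P = 2400 Pa, so δP = 0.0719 × 2400 = 173 Pa.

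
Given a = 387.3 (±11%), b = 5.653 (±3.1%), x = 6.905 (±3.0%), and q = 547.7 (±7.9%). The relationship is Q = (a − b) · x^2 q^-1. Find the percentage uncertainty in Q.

Let u = a − b = 381.6. δu = √(δa² + δb²) = √(1820 + 0.0307) = 42.6, so δu/u = 0.112.
Q is then a monomial in u, x, q:
δQ/Q = √((δu/u)² + (2·δx/x)² + (-1·δq/q)²) = √(0.0125 + 0.00360 + 0.00624) = 0.149

14.9%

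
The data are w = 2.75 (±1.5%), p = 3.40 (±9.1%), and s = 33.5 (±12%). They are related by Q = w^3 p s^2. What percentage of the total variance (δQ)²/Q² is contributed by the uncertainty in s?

84.8%

(δQ/Q)² = (3·δw/w)² + (1·δp/p)² + (2·δs/s)²
  w term: (3×0.0150)² = 0.00202
  p term: (1×0.0910)² = 0.00828
  s term: (2×0.120)² = 0.0576
Total = 0.0679. Share from s = 0.0576/0.0679 = 0.848.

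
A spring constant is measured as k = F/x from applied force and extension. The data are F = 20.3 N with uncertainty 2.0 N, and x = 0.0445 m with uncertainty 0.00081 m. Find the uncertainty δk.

Relative error in a monomial: (δk/k)² = Σ (nᵢ · δxᵢ/xᵢ)².
  (1·δF/F)² = (1×0.0985)² = 0.00971;  (-1·δx/x)² = (-1×0.0182)² = 0.000331
δk/k = √(0.0100) = 0.100
k = 456 N/m, so δk = 0.100 × 456 = 45.7 N/m.

45.7 N/m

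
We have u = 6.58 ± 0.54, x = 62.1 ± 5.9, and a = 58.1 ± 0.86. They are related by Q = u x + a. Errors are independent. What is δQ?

Let p = u·x = 409. δp/p = √((1·δu/u)² + (1·δx/x)²) = √(0.00673 + 0.00903) = 0.126, so δp = 51.3.
Q = p + a: δQ = √(δp² + δa²) = √(2630 + 0.740) = 51.3

51.3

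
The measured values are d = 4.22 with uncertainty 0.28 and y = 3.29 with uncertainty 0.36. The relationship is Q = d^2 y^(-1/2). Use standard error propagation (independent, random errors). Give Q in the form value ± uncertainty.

For a monomial Q ∝ d^2, y^(-1/2), fractional errors add in quadrature:
  (2·δd/d)² = (2×0.0664)² = 0.0176;  (−½·δy/y)² = (-0.5×0.109)² = 0.00299
δQ/Q = √(0.0206) = 0.144
Q = 9.82, so δQ = 0.144 × 9.82 = 1.41.

9.82 ± 1.41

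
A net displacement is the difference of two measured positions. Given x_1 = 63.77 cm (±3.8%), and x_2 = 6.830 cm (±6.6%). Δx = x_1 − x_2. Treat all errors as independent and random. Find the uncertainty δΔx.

Absolute uncertainties add in quadrature for a linear combination:
  (δx_1)² = 5.87;  (δx_2)² = 0.203
δΔx = √(6.08) = 2.46 cm

2.46 cm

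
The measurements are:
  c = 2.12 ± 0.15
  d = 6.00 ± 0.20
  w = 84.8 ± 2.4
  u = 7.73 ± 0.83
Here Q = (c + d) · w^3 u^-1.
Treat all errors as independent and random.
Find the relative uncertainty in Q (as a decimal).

Let h = c + d = 8.12. δh = √(δc² + δd²) = √(0.0225 + 0.0400) = 0.250, so δh/h = 0.0308.
Q is then a monomial in h, w, u:
δQ/Q = √((δh/h)² + (3·δw/w)² + (-1·δu/u)²) = √(0.000948 + 0.00721 + 0.0115) = 0.140

0.140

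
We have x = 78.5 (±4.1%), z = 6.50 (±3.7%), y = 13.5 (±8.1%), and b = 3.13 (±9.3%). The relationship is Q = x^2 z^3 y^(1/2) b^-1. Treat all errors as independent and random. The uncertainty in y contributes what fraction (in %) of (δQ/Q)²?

(δQ/Q)² = (2·δx/x)² + (3·δz/z)² + (½·δy/y)² + (-1·δb/b)²
  x term: (2×0.0410)² = 0.00672
  z term: (3×0.0370)² = 0.0123
  y term: (0.5×0.0810)² = 0.00164
  b term: (-1×0.0930)² = 0.00865
Total = 0.0293. Share from y = 0.00164/0.0293 = 0.0559.

5.59%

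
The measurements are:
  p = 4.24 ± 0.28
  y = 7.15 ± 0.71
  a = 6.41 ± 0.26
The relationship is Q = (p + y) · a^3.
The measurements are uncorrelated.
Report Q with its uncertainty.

Let u = p + y = 11.4. δu = √(δp² + δy²) = √(0.0784 + 0.504) = 0.763, so δu/u = 0.0670.
Q is then a monomial in u, a:
δQ/Q = √((δu/u)² + (3·δa/a)²) = √(0.00449 + 0.0148) = 0.139
Q = 3000, so δQ = 0.139 × 3000 = 417.

3000 ± 417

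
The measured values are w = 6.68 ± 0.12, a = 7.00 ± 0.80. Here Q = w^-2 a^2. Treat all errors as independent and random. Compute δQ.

Each factor contributes (exponent × relative error)² to (δQ/Q)²:
  (-2·δw/w)² = (-2×0.0180)² = 0.00129;  (2·δa/a)² = (2×0.114)² = 0.0522
δQ/Q = √(0.0535) = 0.231
Q = 1.10, so δQ = 0.231 × 1.10 = 0.254.

0.254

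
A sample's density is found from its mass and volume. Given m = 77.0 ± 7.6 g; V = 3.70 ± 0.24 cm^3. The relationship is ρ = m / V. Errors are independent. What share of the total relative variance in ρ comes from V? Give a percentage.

(δρ/ρ)² = (1·δm/m)² + (-1·δV/V)²
  m term: (1×0.0987)² = 0.00974
  V term: (-1×0.0649)² = 0.00421
Total = 0.0139. Share from V = 0.00421/0.0139 = 0.302.

30.2%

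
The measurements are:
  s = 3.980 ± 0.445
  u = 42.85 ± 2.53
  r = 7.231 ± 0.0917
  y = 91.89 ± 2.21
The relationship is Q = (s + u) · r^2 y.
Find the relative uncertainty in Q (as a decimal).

0.0650

Let w = s + u = 46.83. δw = √(δs² + δu²) = √(0.198 + 6.40) = 2.57, so δw/w = 0.0549.
Q is then a monomial in w, r, y:
δQ/Q = √((δw/w)² + (2·δr/r)² + (1·δy/y)²) = √(0.00301 + 0.000643 + 0.000578) = 0.0650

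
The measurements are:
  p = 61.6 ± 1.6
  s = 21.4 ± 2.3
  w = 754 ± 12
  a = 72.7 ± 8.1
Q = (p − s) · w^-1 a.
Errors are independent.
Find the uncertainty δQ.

Let u = p − s = 40.2. δu = √(δp² + δs²) = √(2.56 + 5.29) = 2.80, so δu/u = 0.0697.
Q is then a monomial in u, w, a:
δQ/Q = √((δu/u)² + (-1·δw/w)² + (1·δa/a)²) = √(0.00486 + 0.000253 + 0.0124) = 0.132
Q = 3.88, so δQ = 0.132 × 3.88 = 0.513.

0.513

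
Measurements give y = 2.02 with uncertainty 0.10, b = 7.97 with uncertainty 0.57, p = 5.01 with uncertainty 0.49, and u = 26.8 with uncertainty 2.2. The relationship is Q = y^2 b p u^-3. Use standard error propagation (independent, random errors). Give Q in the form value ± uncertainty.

For a monomial Q ∝ y^2, b, p, u^-3, fractional errors add in quadrature:
  (2·δy/y)² = (2×0.0495)² = 0.00980;  (1·δb/b)² = (1×0.0715)² = 0.00511;  (1·δp/p)² = (1×0.0978)² = 0.00957;  (-3·δu/u)² = (-3×0.0821)² = 0.0606
δQ/Q = √(0.0851) = 0.292
Q = 0.00846, so δQ = 0.292 × 0.00846 = 0.00247.

0.00846 ± 0.00247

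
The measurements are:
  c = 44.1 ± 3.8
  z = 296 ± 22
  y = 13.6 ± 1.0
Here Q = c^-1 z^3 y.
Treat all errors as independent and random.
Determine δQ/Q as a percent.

Q is a product of powers, so relative uncertainties combine in quadrature:
  (-1·δc/c)² = (-1×0.0862)² = 0.00742;  (3·δz/z)² = (3×0.0743)² = 0.0497;  (1·δy/y)² = (1×0.0735)² = 0.00541
δQ/Q = √(0.0625) = 0.250

25.0%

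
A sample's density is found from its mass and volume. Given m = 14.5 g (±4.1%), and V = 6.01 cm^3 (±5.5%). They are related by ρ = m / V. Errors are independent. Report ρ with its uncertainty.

2.41 ± 0.166 g/cm^3

Products/powers → add relative errors in quadrature, weighted by exponent:
  (1·δm/m)² = (1×0.0410)² = 0.00168;  (-1·δV/V)² = (-1×0.0550)² = 0.00302
δρ/ρ = √(0.00471) = 0.0686
ρ = 2.41 g/cm^3, so δρ = 0.0686 × 2.41 = 0.166 g/cm^3.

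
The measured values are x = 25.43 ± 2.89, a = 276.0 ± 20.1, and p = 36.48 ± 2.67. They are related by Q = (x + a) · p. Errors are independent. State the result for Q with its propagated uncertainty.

11000 ± 1090

Let u = x + a = 301.4. δu = √(δx² + δa²) = √(8.35 + 404) = 20.3, so δu/u = 0.0674.
Q is then a monomial in u, p:
δQ/Q = √((δu/u)² + (1·δp/p)²) = √(0.00454 + 0.00536) = 0.0995
Q = 11000, so δQ = 0.0995 × 11000 = 1090.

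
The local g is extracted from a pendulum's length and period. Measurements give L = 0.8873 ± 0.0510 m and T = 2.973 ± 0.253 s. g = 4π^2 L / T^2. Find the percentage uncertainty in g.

18.0%

g is a product of powers, so relative uncertainties combine in quadrature:
  (1·δL/L)² = (1×0.0575)² = 0.00330;  (-2·δT/T)² = (-2×0.0851)² = 0.0290
δg/g = √(0.0323) = 0.180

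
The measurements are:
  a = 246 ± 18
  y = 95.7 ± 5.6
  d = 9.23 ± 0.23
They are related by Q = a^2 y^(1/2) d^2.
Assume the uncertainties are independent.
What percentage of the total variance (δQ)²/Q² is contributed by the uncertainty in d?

(δQ/Q)² = (2·δa/a)² + (½·δy/y)² + (2·δd/d)²
  a term: (2×0.0732)² = 0.0214
  y term: (0.5×0.0585)² = 0.000856
  d term: (2×0.0249)² = 0.00248
Total = 0.0248. Share from d = 0.00248/0.0248 = 0.100.

10.0%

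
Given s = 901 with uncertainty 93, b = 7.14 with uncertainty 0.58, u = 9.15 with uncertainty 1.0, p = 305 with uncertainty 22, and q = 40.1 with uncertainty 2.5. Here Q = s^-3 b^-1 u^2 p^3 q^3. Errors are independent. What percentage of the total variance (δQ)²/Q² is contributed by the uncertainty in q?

15.1%

(δQ/Q)² = (-3·δs/s)² + (-1·δb/b)² + (2·δu/u)² + (3·δp/p)² + (3·δq/q)²
  s term: (-3×0.103)² = 0.0959
  b term: (-1×0.0812)² = 0.00660
  u term: (2×0.109)² = 0.0478
  p term: (3×0.0721)² = 0.0468
  q term: (3×0.0623)² = 0.0350
Total = 0.232. Share from q = 0.0350/0.232 = 0.151.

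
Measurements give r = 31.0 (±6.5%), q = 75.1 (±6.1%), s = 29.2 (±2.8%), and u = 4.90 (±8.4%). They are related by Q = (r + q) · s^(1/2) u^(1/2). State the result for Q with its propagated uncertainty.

1270 ± 82.1

Let w = r + q = 106. δw = √(δr² + δq²) = √(4.06 + 21.0) = 5.00, so δw/w = 0.0472.
Q is then a monomial in w, s, u:
δQ/Q = √((δw/w)² + (½·δs/s)² + (½·δu/u)²) = √(0.00222 + 0.000196 + 0.00176) = 0.0647
Q = 1270, so δQ = 0.0647 × 1270 = 82.1.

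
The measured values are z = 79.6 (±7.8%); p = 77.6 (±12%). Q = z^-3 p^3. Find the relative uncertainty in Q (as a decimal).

0.429

Since Q is a product/quotient, work with relative uncertainties:
  (-3·δz/z)² = (-3×0.0780)² = 0.0548;  (3·δp/p)² = (3×0.120)² = 0.130
δQ/Q = √(0.184) = 0.429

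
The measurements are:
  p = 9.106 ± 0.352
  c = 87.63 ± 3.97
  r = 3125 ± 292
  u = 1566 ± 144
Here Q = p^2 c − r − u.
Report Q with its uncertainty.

Let w = p^2·c = 7266. δw/w = √((2·δp/p)² + (1·δc/c)²) = √(0.00598 + 0.00205) = 0.0896, so δw = 651.
Q = w − r − u: δQ = √(δw² + δr² + δu²) = √(4.24e+05 + 85300 + 20700) = 728
Q = 2575.

2575 ± 728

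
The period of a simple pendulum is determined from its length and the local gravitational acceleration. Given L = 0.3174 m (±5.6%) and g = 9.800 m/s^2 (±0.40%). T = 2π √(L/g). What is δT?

Since T is a product/quotient, work with relative uncertainties:
  (½·δL/L)² = (0.5×0.0560)² = 0.000784;  (−½·δg/g)² = (-0.5×0.00400)² = 4e-06
δT/T = √(0.000788) = 0.0281
T = 1.131 s, so δT = 0.0281 × 1.131 = 0.0317 s.

0.0317 s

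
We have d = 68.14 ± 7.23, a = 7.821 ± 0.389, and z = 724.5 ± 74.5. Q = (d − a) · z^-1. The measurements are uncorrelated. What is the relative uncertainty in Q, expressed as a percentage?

Let u = d − a = 60.32. δu = √(δd² + δa²) = √(52.3 + 0.151) = 7.24, so δu/u = 0.120.
Q is then a monomial in u, z:
δQ/Q = √((δu/u)² + (-1·δz/z)²) = √(0.0144 + 0.0106) = 0.158

15.8%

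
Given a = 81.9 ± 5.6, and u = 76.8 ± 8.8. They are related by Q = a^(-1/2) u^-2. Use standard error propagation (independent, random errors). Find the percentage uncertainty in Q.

Products/powers → add relative errors in quadrature, weighted by exponent:
  (−½·δa/a)² = (-0.5×0.0684)² = 0.00117;  (-2·δu/u)² = (-2×0.115)² = 0.0525
δQ/Q = √(0.0537) = 0.232

23.2%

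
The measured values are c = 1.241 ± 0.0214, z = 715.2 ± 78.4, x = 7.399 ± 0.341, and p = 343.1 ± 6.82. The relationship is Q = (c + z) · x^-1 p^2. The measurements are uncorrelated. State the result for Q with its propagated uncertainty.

Let u = c + z = 716.4. δu = √(δc² + δz²) = √(0.000458 + 6150) = 78.4, so δu/u = 0.109.
Q is then a monomial in u, x, p:
δQ/Q = √((δu/u)² + (-1·δx/x)² + (2·δp/p)²) = √(0.0120 + 0.00212 + 0.00158) = 0.125
Q = 1.14e+07, so δQ = 0.125 × 1.14e+07 = 1.43e+06.

(1.140 ± 0.143) × 10^7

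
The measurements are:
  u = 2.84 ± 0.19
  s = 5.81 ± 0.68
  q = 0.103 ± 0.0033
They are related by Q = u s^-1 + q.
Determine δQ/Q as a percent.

11.1%

Let p = u·s^-1 = 0.489. δp/p = √((1·δu/u)² + (-1·δs/s)²) = √(0.00448 + 0.0137) = 0.135, so δp = 0.0659.
Q = p + q: δQ = √(δp² + δq²) = √(0.00434 + 1.09e-05) = 0.0660
Q = 0.592, so δQ/Q = 0.0660/0.592 = 0.111.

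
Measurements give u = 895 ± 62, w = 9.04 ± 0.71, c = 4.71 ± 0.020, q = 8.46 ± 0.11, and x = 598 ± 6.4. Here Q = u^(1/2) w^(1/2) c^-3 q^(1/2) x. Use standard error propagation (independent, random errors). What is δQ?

Q is a product of powers, so relative uncertainties combine in quadrature:
  (½·δu/u)² = (0.5×0.0693)² = 0.00120;  (½·δw/w)² = (0.5×0.0785)² = 0.00154;  (-3·δc/c)² = (-3×0.00425)² = 0.000162;  (½·δq/q)² = (0.5×0.0130)² = 4.23e-05;  (1·δx/x)² = (1×0.0107)² = 0.000115
δQ/Q = √(0.00306) = 0.0553
Q = 1500, so δQ = 0.0553 × 1500 = 82.8.

82.8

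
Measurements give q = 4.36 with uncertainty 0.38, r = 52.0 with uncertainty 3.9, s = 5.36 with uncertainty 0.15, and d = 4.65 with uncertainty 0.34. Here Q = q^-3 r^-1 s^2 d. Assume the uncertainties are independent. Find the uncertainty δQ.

For a monomial Q ∝ q^-3, r^-1, s^2, d, fractional errors add in quadrature:
  (-3·δq/q)² = (-3×0.0872)² = 0.0684;  (-1·δr/r)² = (-1×0.0750)² = 0.00562;  (2·δs/s)² = (2×0.0280)² = 0.00313;  (1·δd/d)² = (1×0.0731)² = 0.00535
δQ/Q = √(0.0825) = 0.287
Q = 0.0310, so δQ = 0.287 × 0.0310 = 0.00890.

0.00890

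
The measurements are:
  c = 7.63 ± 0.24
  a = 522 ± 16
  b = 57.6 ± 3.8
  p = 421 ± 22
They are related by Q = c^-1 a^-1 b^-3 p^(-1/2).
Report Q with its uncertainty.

Relative error in a monomial: (δQ/Q)² = Σ (nᵢ · δxᵢ/xᵢ)².
  (-1·δc/c)² = (-1×0.0315)² = 0.000989;  (-1·δa/a)² = (-1×0.0307)² = 0.000940;  (-3·δb/b)² = (-3×0.0660)² = 0.0392;  (−½·δp/p)² = (-0.5×0.0523)² = 0.000683
δQ/Q = √(0.0418) = 0.204
Q = 6.4e-11, so δQ = 0.204 × 6.4e-11 = 1.31e-11.

(6.40 ± 1.31) × 10^-11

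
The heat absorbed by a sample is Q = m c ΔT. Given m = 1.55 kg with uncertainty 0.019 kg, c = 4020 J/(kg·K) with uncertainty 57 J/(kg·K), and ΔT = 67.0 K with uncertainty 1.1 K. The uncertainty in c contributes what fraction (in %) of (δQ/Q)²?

(δQ/Q)² = (1·δm/m)² + (1·δc/c)² + (1·δΔT/ΔT)²
  m term: (1×0.0123)² = 0.000150
  c term: (1×0.0142)² = 0.000201
  ΔT term: (1×0.0164)² = 0.000270
Total = 0.000621. Share from c = 0.000201/0.000621 = 0.324.

32.4%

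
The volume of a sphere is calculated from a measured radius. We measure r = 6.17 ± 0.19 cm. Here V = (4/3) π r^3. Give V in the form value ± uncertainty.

V ∝ r^3, so δV/V = |3| · δr/r = 3 × 0.0308 = 0.0924.
V = 984 cm^3, so δV = 0.0924 × 984 = 90.9 cm^3.

984 ± 90.9 cm^3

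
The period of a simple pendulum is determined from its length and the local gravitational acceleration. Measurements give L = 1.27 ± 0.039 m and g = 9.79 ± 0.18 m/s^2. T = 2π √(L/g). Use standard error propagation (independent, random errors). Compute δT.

0.0405 s

Products/powers → add relative errors in quadrature, weighted by exponent:
  (½·δL/L)² = (0.5×0.0307)² = 0.000236;  (−½·δg/g)² = (-0.5×0.0184)² = 8.45e-05
δT/T = √(0.000320) = 0.0179
T = 2.26 s, so δT = 0.0179 × 2.26 = 0.0405 s.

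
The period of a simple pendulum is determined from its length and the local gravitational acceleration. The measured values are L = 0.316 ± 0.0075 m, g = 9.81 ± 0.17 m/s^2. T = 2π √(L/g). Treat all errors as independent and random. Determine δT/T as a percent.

Relative error in a monomial: (δT/T)² = Σ (nᵢ · δxᵢ/xᵢ)².
  (½·δL/L)² = (0.5×0.0237)² = 0.000141;  (−½·δg/g)² = (-0.5×0.0173)² = 7.51e-05
δT/T = √(0.000216) = 0.0147

1.47%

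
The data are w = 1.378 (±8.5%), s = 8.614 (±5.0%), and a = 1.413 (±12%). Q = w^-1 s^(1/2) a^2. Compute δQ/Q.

0.256

Each factor contributes (exponent × relative error)² to (δQ/Q)²:
  (-1·δw/w)² = (-1×0.0850)² = 0.00723;  (½·δs/s)² = (0.5×0.0500)² = 0.000625;  (2·δa/a)² = (2×0.120)² = 0.0576
δQ/Q = √(0.0654) = 0.256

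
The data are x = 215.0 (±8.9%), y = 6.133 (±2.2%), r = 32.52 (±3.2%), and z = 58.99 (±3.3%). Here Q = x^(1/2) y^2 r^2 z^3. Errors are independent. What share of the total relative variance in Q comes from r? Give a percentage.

(δQ/Q)² = (½·δx/x)² + (2·δy/y)² + (2·δr/r)² + (3·δz/z)²
  x term: (0.5×0.0890)² = 0.00198
  y term: (2×0.0220)² = 0.00194
  r term: (2×0.0320)² = 0.00410
  z term: (3×0.0330)² = 0.00980
Total = 0.0178. Share from r = 0.00410/0.0178 = 0.230.

23.0%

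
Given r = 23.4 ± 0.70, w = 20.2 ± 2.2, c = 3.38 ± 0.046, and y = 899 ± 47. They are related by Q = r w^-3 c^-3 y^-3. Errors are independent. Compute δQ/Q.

0.366

Products/powers → add relative errors in quadrature, weighted by exponent:
  (1·δr/r)² = (1×0.0299)² = 0.000895;  (-3·δw/w)² = (-3×0.109)² = 0.107;  (-3·δc/c)² = (-3×0.0136)² = 0.00167;  (-3·δy/y)² = (-3×0.0523)² = 0.0246
δQ/Q = √(0.134) = 0.366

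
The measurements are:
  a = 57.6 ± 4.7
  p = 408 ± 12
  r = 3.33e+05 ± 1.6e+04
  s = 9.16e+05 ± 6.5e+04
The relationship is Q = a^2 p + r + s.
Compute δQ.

Let w = a^2·p = 1.35e+06. δw/w = √((2·δa/a)² + (1·δp/p)²) = √(0.0266 + 0.000865) = 0.166, so δw = 2.24e+05.
Q = w + r + s: δQ = √(δw² + δr² + δs²) = √(5.04e+10 + 2.56e+08 + 4.22e+09) = 2.34e+05

2.34e+05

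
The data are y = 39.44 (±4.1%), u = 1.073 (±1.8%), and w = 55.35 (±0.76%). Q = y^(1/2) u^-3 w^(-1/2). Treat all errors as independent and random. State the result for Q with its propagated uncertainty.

Relative error in a monomial: (δQ/Q)² = Σ (nᵢ · δxᵢ/xᵢ)².
  (½·δy/y)² = (0.5×0.0410)² = 0.000420;  (-3·δu/u)² = (-3×0.0180)² = 0.00292;  (−½·δw/w)² = (-0.5×0.00760)² = 1.44e-05
δQ/Q = √(0.00335) = 0.0579
Q = 0.6833, so δQ = 0.0579 × 0.6833 = 0.0396.

0.6833 ± 0.0396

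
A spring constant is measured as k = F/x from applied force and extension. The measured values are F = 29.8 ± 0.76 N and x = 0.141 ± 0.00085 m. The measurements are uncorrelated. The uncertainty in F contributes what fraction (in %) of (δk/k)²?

(δk/k)² = (1·δF/F)² + (-1·δx/x)²
  F term: (1×0.0255)² = 0.000650
  x term: (-1×0.00603)² = 3.63e-05
Total = 0.000687. Share from F = 0.000650/0.000687 = 0.947.

94.7%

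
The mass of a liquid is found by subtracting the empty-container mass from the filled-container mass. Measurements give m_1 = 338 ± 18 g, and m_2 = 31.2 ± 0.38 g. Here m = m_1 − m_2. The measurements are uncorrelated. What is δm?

For a sum/difference, combine absolute errors in quadrature:
  (δm_1)² = 324;  (δm_2)² = 0.144
δm = √(324) = 18.0 g

18.0 g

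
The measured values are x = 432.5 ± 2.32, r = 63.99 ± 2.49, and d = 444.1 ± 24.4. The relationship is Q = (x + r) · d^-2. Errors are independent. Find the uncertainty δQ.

Let u = x + r = 496.5. δu = √(δx² + δr²) = √(5.38 + 6.20) = 3.40, so δu/u = 0.00685.
Q is then a monomial in u, d:
δQ/Q = √((δu/u)² + (-2·δd/d)²) = √(4.7e-05 + 0.0121) = 0.110
Q = 0.002517, so δQ = 0.110 × 0.002517 = 0.000277.

0.000277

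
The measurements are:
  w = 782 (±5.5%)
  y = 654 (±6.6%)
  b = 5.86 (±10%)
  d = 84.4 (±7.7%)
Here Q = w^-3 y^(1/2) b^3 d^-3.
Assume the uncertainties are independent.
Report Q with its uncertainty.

For a monomial Q ∝ w^-3, y^(1/2), b^3, d^-3, fractional errors add in quadrature:
  (-3·δw/w)² = (-3×0.0550)² = 0.0272;  (½·δy/y)² = (0.5×0.0660)² = 0.00109;  (3·δb/b)² = (3×0.100)² = 0.0900;  (-3·δd/d)² = (-3×0.0770)² = 0.0534
δQ/Q = √(0.172) = 0.414
Q = 1.79e-11, so δQ = 0.414 × 1.79e-11 = 7.42e-12.

(1.79 ± 0.742) × 10^-11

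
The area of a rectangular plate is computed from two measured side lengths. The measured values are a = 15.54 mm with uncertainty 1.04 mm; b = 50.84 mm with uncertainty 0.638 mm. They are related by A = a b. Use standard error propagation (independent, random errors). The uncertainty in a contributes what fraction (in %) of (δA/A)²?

(δA/A)² = (1·δa/a)² + (1·δb/b)²
  a term: (1×0.0669)² = 0.00448
  b term: (1×0.0125)² = 0.000157
Total = 0.00464. Share from a = 0.00448/0.00464 = 0.966.

96.6%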